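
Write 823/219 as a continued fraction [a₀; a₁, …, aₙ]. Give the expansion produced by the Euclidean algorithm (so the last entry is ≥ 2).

823 = 3·219 + 166
219 = 1·166 + 53
166 = 3·53 + 7
53 = 7·7 + 4
7 = 1·4 + 3
4 = 1·3 + 1
3 = 3·1 + 0  (stop)
So 823/219 = [3; 1, 3, 7, 1, 1, 3].

[3; 1, 3, 7, 1, 1, 3]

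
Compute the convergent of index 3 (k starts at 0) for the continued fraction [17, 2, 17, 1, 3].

Using pₖ = aₖpₖ₋₁ + pₖ₋₂, qₖ = aₖqₖ₋₁ + qₖ₋₂ (with p₋₁=1, p₋₂=0, q₋₁=0, q₋₂=1):
  k=0: a=17, p=17, q=1
  k=1: a=2, p=35, q=2
  k=2: a=17, p=612, q=35
  k=3: a=1, p=647, q=37

647/37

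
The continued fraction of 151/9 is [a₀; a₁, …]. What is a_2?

3

151 = 16·9 + 7   →  a_0 = 16
9 = 1·7 + 2   →  a_1 = 1
7 = 3·2 + 1   →  a_2 = 3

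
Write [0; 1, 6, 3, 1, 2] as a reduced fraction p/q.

69/80

Using pₖ = aₖpₖ₋₁ + pₖ₋₂ and qₖ = aₖqₖ₋₁ + qₖ₋₂:
  k=0: a=0, p=0, q=1
  k=1: a=1, p=1, q=1
  k=2: a=6, p=6, q=7
  k=3: a=3, p=19, q=22
  k=4: a=1, p=25, q=29
  k=5: a=2, p=69, q=80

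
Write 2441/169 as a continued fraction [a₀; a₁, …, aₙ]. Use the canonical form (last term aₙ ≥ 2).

[14; 2, 3, 1, 18]

2441 = 14×169 + 75
169 = 2×75 + 19
75 = 3×19 + 18
19 = 1×18 + 1
18 = 18×1 + 0  (stop)
So 2441/169 = [14; 2, 3, 1, 18].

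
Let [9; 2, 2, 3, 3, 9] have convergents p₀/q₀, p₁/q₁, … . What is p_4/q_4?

Using pₖ = aₖpₖ₋₁ + pₖ₋₂, qₖ = aₖqₖ₋₁ + qₖ₋₂ (with p₋₁=1, p₋₂=0, q₋₁=0, q₋₂=1):
  k=0: a=9, p=9, q=1
  k=1: a=2, p=19, q=2
  k=2: a=2, p=47, q=5
  k=3: a=3, p=160, q=17
  k=4: a=3, p=527, q=56

527/56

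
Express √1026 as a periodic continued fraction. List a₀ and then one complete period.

a₀ = ⌊√1026⌋ = 32.
With m₀=0, d₀=1 and mₖ₊₁ = dₖaₖ − mₖ, dₖ₊₁ = (n − mₖ₊₁²)/dₖ, aₖ₊₁ = ⌊(a₀+mₖ₊₁)/dₖ₊₁⌋:
  k=1: m=32, d=2, a=32
  k=2: m=32, d=1, a=64
d=1 and a=2a₀=64 at k=2, so the next step gives (m, d) = (32, 2) again — its k=1 value — and the period has length 2.

[32; 32, 64]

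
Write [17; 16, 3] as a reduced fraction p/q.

836/49

Using pₖ = aₖpₖ₋₁ + pₖ₋₂ and qₖ = aₖqₖ₋₁ + qₖ₋₂:
  k=0: a=17, p=17, q=1
  k=1: a=16, p=273, q=16
  k=2: a=3, p=836, q=49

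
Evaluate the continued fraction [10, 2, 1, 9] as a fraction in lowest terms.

Fold from the inside: start with 9/1.
  1 + 1/9 = 10/9
  2 + 9/10 = 29/10
  10 + 10/29 = 300/29

300/29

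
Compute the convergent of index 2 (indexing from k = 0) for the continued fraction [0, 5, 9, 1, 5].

9/46

Using pₖ = aₖpₖ₋₁ + pₖ₋₂, qₖ = aₖqₖ₋₁ + qₖ₋₂ (with p₋₁=1, p₋₂=0, q₋₁=0, q₋₂=1):
  k=0: a=0, p=0, q=1
  k=1: a=5, p=1, q=5
  k=2: a=9, p=9, q=46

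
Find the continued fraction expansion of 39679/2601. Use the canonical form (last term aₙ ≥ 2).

[15; 3, 1, 11, 13, 1, 3]

39679 = 15·2601 + 664
2601 = 3·664 + 609
664 = 1·609 + 55
609 = 11·55 + 4
55 = 13·4 + 3
4 = 1·3 + 1
3 = 3·1 + 0  (stop)
So 39679/2601 = [15; 3, 1, 11, 13, 1, 3].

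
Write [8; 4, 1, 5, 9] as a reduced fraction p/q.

Fold from the inside: start with 9/1.
  5 + 1/9 = 46/9
  1 + 9/46 = 55/46
  4 + 46/55 = 266/55
  8 + 55/266 = 2183/266

2183/266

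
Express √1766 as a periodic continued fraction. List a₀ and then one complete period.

[42; 42, 84]

a₀ = ⌊√1766⌋ = 42.
With m₀=0, d₀=1 and mₖ₊₁ = dₖaₖ − mₖ, dₖ₊₁ = (n − mₖ₊₁²)/dₖ, aₖ₊₁ = ⌊(a₀+mₖ₊₁)/dₖ₊₁⌋:
  k=1: m=42, d=2, a=42
  k=2: m=42, d=1, a=84
d=1 and a=2a₀=84 at k=2, so the next step gives (m, d) = (42, 2) again — its k=1 value — and the period has length 2.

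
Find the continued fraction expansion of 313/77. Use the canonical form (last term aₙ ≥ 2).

[4; 15, 2, 2]

313 = 4·77 + 5
77 = 15·5 + 2
5 = 2·2 + 1
2 = 2·1 + 0  (stop)
So 313/77 = [4; 15, 2, 2].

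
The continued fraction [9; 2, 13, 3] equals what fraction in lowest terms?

787/83

Fold from the inside: start with 3/1.
  13 + 1/3 = 40/3
  2 + 3/40 = 83/40
  9 + 40/83 = 787/83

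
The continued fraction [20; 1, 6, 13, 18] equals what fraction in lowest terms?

34688/1663

Fold from the inside: start with 18/1.
  13 + 1/18 = 235/18
  6 + 18/235 = 1428/235
  1 + 235/1428 = 1663/1428
  20 + 1428/1663 = 34688/1663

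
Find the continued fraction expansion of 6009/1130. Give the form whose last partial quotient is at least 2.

6009 = 5×1130 + 359
1130 = 3×359 + 53
359 = 6×53 + 41
53 = 1×41 + 12
41 = 3×12 + 5
12 = 2×5 + 2
5 = 2×2 + 1
2 = 2×1 + 0  (stop)
So 6009/1130 = [5; 3, 6, 1, 3, 2, 2, 2].

[5; 3, 6, 1, 3, 2, 2, 2]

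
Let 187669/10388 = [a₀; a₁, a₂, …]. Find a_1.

187669 = 18·10388 + 685   →  a_0 = 18
10388 = 15·685 + 113   →  a_1 = 15

15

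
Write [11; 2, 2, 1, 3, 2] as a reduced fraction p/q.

Using pₖ = aₖpₖ₋₁ + pₖ₋₂ and qₖ = aₖqₖ₋₁ + qₖ₋₂:
  k=0: a=11, p=11, q=1
  k=1: a=2, p=23, q=2
  k=2: a=2, p=57, q=5
  k=3: a=1, p=80, q=7
  k=4: a=3, p=297, q=26
  k=5: a=2, p=674, q=59

674/59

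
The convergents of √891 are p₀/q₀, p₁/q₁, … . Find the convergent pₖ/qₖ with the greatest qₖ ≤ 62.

597/20

√891 = [29; 1, 5, 1, 1, 1, 5, 1, 58, …] (period length 8).
Convergents:
  p_0/q_0 = 29/1
  p_1/q_1 = 30/1
  p_2/q_2 = 179/6
  p_3/q_3 = 209/7
  p_4/q_4 = 388/13
  p_5/q_5 = 597/20
  p_6/q_6 = 3373/113
q_5 = 20 ≤ 62 < 113 = q_6, so the answer is 597/20.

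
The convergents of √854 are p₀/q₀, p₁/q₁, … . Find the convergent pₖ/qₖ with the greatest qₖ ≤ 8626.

√854 = [29; 4, 2, 11, 4, 11, 2, 4, 58, …] (period length 8).
Convergents:
  p_0/q_0 = 29/1
  p_1/q_1 = 117/4
  p_2/q_2 = 263/9
  p_3/q_3 = 3010/103
  p_4/q_4 = 12303/421
  p_5/q_5 = 138343/4734
  p_6/q_6 = 288989/9889
q_5 = 4734 ≤ 8626 < 9889 = q_6, so the answer is 138343/4734.

138343/4734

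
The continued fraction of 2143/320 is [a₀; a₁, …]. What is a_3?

3

2143 = 6·320 + 223   →  a_0 = 6
320 = 1·223 + 97   →  a_1 = 1
223 = 2·97 + 29   →  a_2 = 2
97 = 3·29 + 10   →  a_3 = 3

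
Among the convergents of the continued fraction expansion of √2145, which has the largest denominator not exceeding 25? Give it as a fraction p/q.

741/16

√2145 = [46; 3, 5, 2, 5, 3, 92, …] (period length 6).
Convergents:
  p_0/q_0 = 46/1
  p_1/q_1 = 139/3
  p_2/q_2 = 741/16
  p_3/q_3 = 1621/35
q_2 = 16 ≤ 25 < 35 = q_3, so the answer is 741/16.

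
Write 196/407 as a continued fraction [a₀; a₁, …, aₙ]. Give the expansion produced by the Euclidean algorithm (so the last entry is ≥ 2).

196 = 0*407 + 196
407 = 2*196 + 15
196 = 13*15 + 1
15 = 15*1 + 0  (stop)
So 196/407 = [0; 2, 13, 15].

[0; 2, 13, 15]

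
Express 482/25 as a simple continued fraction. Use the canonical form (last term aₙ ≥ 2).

[19; 3, 1, 1, 3]

482 = 19*25 + 7
25 = 3*7 + 4
7 = 1*4 + 3
4 = 1*3 + 1
3 = 3*1 + 0  (stop)
So 482/25 = [19; 3, 1, 1, 3].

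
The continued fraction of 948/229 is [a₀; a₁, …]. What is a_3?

948 = 4·229 + 32   →  a_0 = 4
229 = 7·32 + 5   →  a_1 = 7
32 = 6·5 + 2   →  a_2 = 6
5 = 2·2 + 1   →  a_3 = 2

2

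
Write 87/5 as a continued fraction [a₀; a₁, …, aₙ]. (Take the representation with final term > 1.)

[17; 2, 2]

87 = 17·5 + 2
5 = 2·2 + 1
2 = 2·1 + 0  (stop)
So 87/5 = [17; 2, 2].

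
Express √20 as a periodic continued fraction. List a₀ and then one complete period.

[4; 2, 8]

a₀ = ⌊√20⌋ = 4.
With m₀=0, d₀=1 and mₖ₊₁ = dₖaₖ − mₖ, dₖ₊₁ = (n − mₖ₊₁²)/dₖ, aₖ₊₁ = ⌊(a₀+mₖ₊₁)/dₖ₊₁⌋:
  k=1: m=4, d=4, a=2
  k=2: m=4, d=1, a=8
d=1 and a=2a₀=8 at k=2, so the next step gives (m, d) = (4, 4) again — its k=1 value — and the period has length 2.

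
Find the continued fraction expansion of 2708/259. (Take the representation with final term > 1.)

2708 = 10*259 + 118
259 = 2*118 + 23
118 = 5*23 + 3
23 = 7*3 + 2
3 = 1*2 + 1
2 = 2*1 + 0  (stop)
So 2708/259 = [10; 2, 5, 7, 1, 2].

[10; 2, 5, 7, 1, 2]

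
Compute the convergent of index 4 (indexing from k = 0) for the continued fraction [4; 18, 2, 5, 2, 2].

1796/443

Using pₖ = aₖpₖ₋₁ + pₖ₋₂, qₖ = aₖqₖ₋₁ + qₖ₋₂ (with p₋₁=1, p₋₂=0, q₋₁=0, q₋₂=1):
  k=0: a=4, p=4, q=1
  k=1: a=18, p=73, q=18
  k=2: a=2, p=150, q=37
  k=3: a=5, p=823, q=203
  k=4: a=2, p=1796, q=443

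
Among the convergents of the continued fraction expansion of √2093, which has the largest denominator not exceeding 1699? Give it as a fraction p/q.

√2093 = [45; 1, 2, 1, 90, …] (period length 4).
Convergents:
  p_0/q_0 = 45/1
  p_1/q_1 = 46/1
  p_2/q_2 = 137/3
  p_3/q_3 = 183/4
  p_4/q_4 = 16607/363
  p_5/q_5 = 16790/367
  p_6/q_6 = 50187/1097
  p_7/q_7 = 66977/1464
  p_8/q_8 = 6078117/132857
q_7 = 1464 ≤ 1699 < 132857 = q_8, so the answer is 66977/1464.

66977/1464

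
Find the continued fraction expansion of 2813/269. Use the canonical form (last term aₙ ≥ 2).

2813 = 10*269 + 123
269 = 2*123 + 23
123 = 5*23 + 8
23 = 2*8 + 7
8 = 1*7 + 1
7 = 7*1 + 0  (stop)
So 2813/269 = [10; 2, 5, 2, 1, 7].

[10; 2, 5, 2, 1, 7]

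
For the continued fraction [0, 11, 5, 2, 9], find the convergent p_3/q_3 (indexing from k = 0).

11/123

Using pₖ = aₖpₖ₋₁ + pₖ₋₂, qₖ = aₖqₖ₋₁ + qₖ₋₂ (with p₋₁=1, p₋₂=0, q₋₁=0, q₋₂=1):
  k=0: a=0, p=0, q=1
  k=1: a=11, p=1, q=11
  k=2: a=5, p=5, q=56
  k=3: a=2, p=11, q=123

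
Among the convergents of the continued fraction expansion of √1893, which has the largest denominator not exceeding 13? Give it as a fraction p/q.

√1893 = [43; 1, 1, 28, 1, 1, 86, …] (period length 6).
Convergents:
  p_0/q_0 = 43/1
  p_1/q_1 = 44/1
  p_2/q_2 = 87/2
  p_3/q_3 = 2480/57
q_2 = 2 ≤ 13 < 57 = q_3, so the answer is 87/2.

87/2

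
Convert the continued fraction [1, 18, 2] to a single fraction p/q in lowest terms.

39/37

Using pₖ = aₖpₖ₋₁ + pₖ₋₂ and qₖ = aₖqₖ₋₁ + qₖ₋₂:
  k=0: a=1, p=1, q=1
  k=1: a=18, p=19, q=18
  k=2: a=2, p=39, q=37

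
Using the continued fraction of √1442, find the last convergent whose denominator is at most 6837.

√1442 = [37; 1, 36, 1, 74, …] (period length 4).
Convergents:
  p_0/q_0 = 37/1
  p_1/q_1 = 38/1
  p_2/q_2 = 1405/37
  p_3/q_3 = 1443/38
  p_4/q_4 = 108187/2849
  p_5/q_5 = 109630/2887
  p_6/q_6 = 4054867/106781
q_5 = 2887 ≤ 6837 < 106781 = q_6, so the answer is 109630/2887.

109630/2887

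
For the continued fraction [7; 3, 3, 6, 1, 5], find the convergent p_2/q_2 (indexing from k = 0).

73/10

Using pₖ = aₖpₖ₋₁ + pₖ₋₂, qₖ = aₖqₖ₋₁ + qₖ₋₂ (with p₋₁=1, p₋₂=0, q₋₁=0, q₋₂=1):
  k=0: a=7, p=7, q=1
  k=1: a=3, p=22, q=3
  k=2: a=3, p=73, q=10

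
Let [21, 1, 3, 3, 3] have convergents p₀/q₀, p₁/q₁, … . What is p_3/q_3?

283/13

Using pₖ = aₖpₖ₋₁ + pₖ₋₂, qₖ = aₖqₖ₋₁ + qₖ₋₂ (with p₋₁=1, p₋₂=0, q₋₁=0, q₋₂=1):
  k=0: a=21, p=21, q=1
  k=1: a=1, p=22, q=1
  k=2: a=3, p=87, q=4
  k=3: a=3, p=283, q=13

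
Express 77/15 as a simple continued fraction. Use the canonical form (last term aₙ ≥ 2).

77 = 5·15 + 2
15 = 7·2 + 1
2 = 2·1 + 0  (stop)
So 77/15 = [5; 7, 2].

[5; 7, 2]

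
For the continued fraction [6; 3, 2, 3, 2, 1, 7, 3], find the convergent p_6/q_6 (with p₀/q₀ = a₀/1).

3825/608

Using pₖ = aₖpₖ₋₁ + pₖ₋₂, qₖ = aₖqₖ₋₁ + qₖ₋₂ (with p₋₁=1, p₋₂=0, q₋₁=0, q₋₂=1):
  k=0: a=6, p=6, q=1
  k=1: a=3, p=19, q=3
  k=2: a=2, p=44, q=7
  k=3: a=3, p=151, q=24
  k=4: a=2, p=346, q=55
  k=5: a=1, p=497, q=79
  k=6: a=7, p=3825, q=608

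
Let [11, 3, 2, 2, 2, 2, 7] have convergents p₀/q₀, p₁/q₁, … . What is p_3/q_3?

Using pₖ = aₖpₖ₋₁ + pₖ₋₂, qₖ = aₖqₖ₋₁ + qₖ₋₂ (with p₋₁=1, p₋₂=0, q₋₁=0, q₋₂=1):
  k=0: a=11, p=11, q=1
  k=1: a=3, p=34, q=3
  k=2: a=2, p=79, q=7
  k=3: a=2, p=192, q=17

192/17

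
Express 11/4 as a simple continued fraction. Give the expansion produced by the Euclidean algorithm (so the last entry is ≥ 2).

[2; 1, 3]

11 = 2×4 + 3
4 = 1×3 + 1
3 = 3×1 + 0  (stop)
So 11/4 = [2; 1, 3].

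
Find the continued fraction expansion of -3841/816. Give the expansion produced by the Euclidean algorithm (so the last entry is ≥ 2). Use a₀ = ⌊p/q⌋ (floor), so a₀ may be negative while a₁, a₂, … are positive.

-3841 = -5×816 + 239
816 = 3×239 + 99
239 = 2×99 + 41
99 = 2×41 + 17
41 = 2×17 + 7
17 = 2×7 + 3
7 = 2×3 + 1
3 = 3×1 + 0  (stop)
So -3841/816 = [-5; 3, 2, 2, 2, 2, 2, 3].

[-5; 3, 2, 2, 2, 2, 2, 3]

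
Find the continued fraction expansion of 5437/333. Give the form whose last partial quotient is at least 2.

5437 = 16·333 + 109
333 = 3·109 + 6
109 = 18·6 + 1
6 = 6·1 + 0  (stop)
So 5437/333 = [16; 3, 18, 6].

[16; 3, 18, 6]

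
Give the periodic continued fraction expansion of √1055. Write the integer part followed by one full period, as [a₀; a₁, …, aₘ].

a₀ = ⌊√1055⌋ = 32.
With m₀=0, d₀=1 and mₖ₊₁ = dₖaₖ − mₖ, dₖ₊₁ = (n − mₖ₊₁²)/dₖ, aₖ₊₁ = ⌊(a₀+mₖ₊₁)/dₖ₊₁⌋:
  k=1: m=32, d=31, a=2
  k=2: m=30, d=5, a=12
  k=3: m=30, d=31, a=2
  k=4: m=32, d=1, a=64
d=1 and a=2a₀=64 at k=4, so the next step gives (m, d) = (32, 31) again — its k=1 value — and the period has length 4.

[32; 2, 12, 2, 64]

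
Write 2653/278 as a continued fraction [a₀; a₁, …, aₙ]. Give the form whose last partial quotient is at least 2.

2653 = 9*278 + 151
278 = 1*151 + 127
151 = 1*127 + 24
127 = 5*24 + 7
24 = 3*7 + 3
7 = 2*3 + 1
3 = 3*1 + 0  (stop)
So 2653/278 = [9; 1, 1, 5, 3, 2, 3].

[9; 1, 1, 5, 3, 2, 3]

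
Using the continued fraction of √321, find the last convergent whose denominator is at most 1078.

√321 = [17; 1, 10, 1, 34, …] (period length 4).
Convergents:
  p_0/q_0 = 17/1
  p_1/q_1 = 18/1
  p_2/q_2 = 197/11
  p_3/q_3 = 215/12
  p_4/q_4 = 7507/419
  p_5/q_5 = 7722/431
  p_6/q_6 = 84727/4729
q_5 = 431 ≤ 1078 < 4729 = q_6, so the answer is 7722/431.

7722/431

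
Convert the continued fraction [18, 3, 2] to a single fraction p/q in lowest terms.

128/7

Using pₖ = aₖpₖ₋₁ + pₖ₋₂ and qₖ = aₖqₖ₋₁ + qₖ₋₂:
  k=0: a=18, p=18, q=1
  k=1: a=3, p=55, q=3
  k=2: a=2, p=128, q=7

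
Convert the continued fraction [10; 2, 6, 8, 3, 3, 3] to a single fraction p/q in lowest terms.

Fold from the inside: start with 3/1.
  3 + 1/3 = 10/3
  3 + 3/10 = 33/10
  8 + 10/33 = 274/33
  6 + 33/274 = 1677/274
  2 + 274/1677 = 3628/1677
  10 + 1677/3628 = 37957/3628

37957/3628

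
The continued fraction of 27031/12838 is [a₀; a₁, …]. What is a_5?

27031 = 2·12838 + 1355   →  a_0 = 2
12838 = 9·1355 + 643   →  a_1 = 9
1355 = 2·643 + 69   →  a_2 = 2
643 = 9·69 + 22   →  a_3 = 9
69 = 3·22 + 3   →  a_4 = 3
22 = 7·3 + 1   →  a_5 = 7

7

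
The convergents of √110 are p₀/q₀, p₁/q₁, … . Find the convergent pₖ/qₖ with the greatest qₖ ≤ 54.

430/41

√110 = [10; 2, 20, …] (period length 2).
Convergents:
  p_0/q_0 = 10/1
  p_1/q_1 = 21/2
  p_2/q_2 = 430/41
  p_3/q_3 = 881/84
q_2 = 41 ≤ 54 < 84 = q_3, so the answer is 430/41.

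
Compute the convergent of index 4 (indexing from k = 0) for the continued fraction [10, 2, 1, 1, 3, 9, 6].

Using pₖ = aₖpₖ₋₁ + pₖ₋₂, qₖ = aₖqₖ₋₁ + qₖ₋₂ (with p₋₁=1, p₋₂=0, q₋₁=0, q₋₂=1):
  k=0: a=10, p=10, q=1
  k=1: a=2, p=21, q=2
  k=2: a=1, p=31, q=3
  k=3: a=1, p=52, q=5
  k=4: a=3, p=187, q=18

187/18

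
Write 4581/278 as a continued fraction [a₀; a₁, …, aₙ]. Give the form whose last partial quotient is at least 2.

[16; 2, 11, 12]

4581 = 16×278 + 133
278 = 2×133 + 12
133 = 11×12 + 1
12 = 12×1 + 0  (stop)
So 4581/278 = [16; 2, 11, 12].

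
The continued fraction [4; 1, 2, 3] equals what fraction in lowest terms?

Using pₖ = aₖpₖ₋₁ + pₖ₋₂ and qₖ = aₖqₖ₋₁ + qₖ₋₂:
  k=0: a=4, p=4, q=1
  k=1: a=1, p=5, q=1
  k=2: a=2, p=14, q=3
  k=3: a=3, p=47, q=10

47/10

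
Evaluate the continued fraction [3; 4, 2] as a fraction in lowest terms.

Using pₖ = aₖpₖ₋₁ + pₖ₋₂ and qₖ = aₖqₖ₋₁ + qₖ₋₂:
  k=0: a=3, p=3, q=1
  k=1: a=4, p=13, q=4
  k=2: a=2, p=29, q=9

29/9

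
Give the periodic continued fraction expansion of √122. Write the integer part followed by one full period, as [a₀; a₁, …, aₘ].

a₀ = ⌊√122⌋ = 11.
With m₀=0, d₀=1 and mₖ₊₁ = dₖaₖ − mₖ, dₖ₊₁ = (n − mₖ₊₁²)/dₖ, aₖ₊₁ = ⌊(a₀+mₖ₊₁)/dₖ₊₁⌋:
  k=1: m=11, d=1, a=22
d=1 and a=2a₀=22 at k=1, so the next step gives (m, d) = (11, 1) again — its k=1 value — and the period has length 1.

[11; 22]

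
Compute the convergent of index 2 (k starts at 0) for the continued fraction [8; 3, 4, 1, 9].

Using pₖ = aₖpₖ₋₁ + pₖ₋₂, qₖ = aₖqₖ₋₁ + qₖ₋₂ (with p₋₁=1, p₋₂=0, q₋₁=0, q₋₂=1):
  k=0: a=8, p=8, q=1
  k=1: a=3, p=25, q=3
  k=2: a=4, p=108, q=13

108/13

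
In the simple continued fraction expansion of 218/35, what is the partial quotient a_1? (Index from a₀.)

4

218 = 6·35 + 8   →  a_0 = 6
35 = 4·8 + 3   →  a_1 = 4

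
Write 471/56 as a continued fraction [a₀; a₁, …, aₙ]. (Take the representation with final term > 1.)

[8; 2, 2, 3, 3]

471 = 8·56 + 23
56 = 2·23 + 10
23 = 2·10 + 3
10 = 3·3 + 1
3 = 3·1 + 0  (stop)
So 471/56 = [8; 2, 2, 3, 3].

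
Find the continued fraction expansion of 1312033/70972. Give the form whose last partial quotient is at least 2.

[18; 2, 18, 5, 11, 3, 3, 3]

1312033 = 18*70972 + 34537
70972 = 2*34537 + 1898
34537 = 18*1898 + 373
1898 = 5*373 + 33
373 = 11*33 + 10
33 = 3*10 + 3
10 = 3*3 + 1
3 = 3*1 + 0  (stop)
So 1312033/70972 = [18; 2, 18, 5, 11, 3, 3, 3].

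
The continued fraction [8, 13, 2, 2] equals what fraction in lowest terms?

541/67

Using pₖ = aₖpₖ₋₁ + pₖ₋₂ and qₖ = aₖqₖ₋₁ + qₖ₋₂:
  k=0: a=8, p=8, q=1
  k=1: a=13, p=105, q=13
  k=2: a=2, p=218, q=27
  k=3: a=2, p=541, q=67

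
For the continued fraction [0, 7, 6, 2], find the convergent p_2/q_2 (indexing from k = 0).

Using pₖ = aₖpₖ₋₁ + pₖ₋₂, qₖ = aₖqₖ₋₁ + qₖ₋₂ (with p₋₁=1, p₋₂=0, q₋₁=0, q₋₂=1):
  k=0: a=0, p=0, q=1
  k=1: a=7, p=1, q=7
  k=2: a=6, p=6, q=43

6/43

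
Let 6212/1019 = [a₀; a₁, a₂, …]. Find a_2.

6212 = 6·1019 + 98   →  a_0 = 6
1019 = 10·98 + 39   →  a_1 = 10
98 = 2·39 + 20   →  a_2 = 2

2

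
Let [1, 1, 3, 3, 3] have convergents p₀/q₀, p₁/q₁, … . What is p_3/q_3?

Using pₖ = aₖpₖ₋₁ + pₖ₋₂, qₖ = aₖqₖ₋₁ + qₖ₋₂ (with p₋₁=1, p₋₂=0, q₋₁=0, q₋₂=1):
  k=0: a=1, p=1, q=1
  k=1: a=1, p=2, q=1
  k=2: a=3, p=7, q=4
  k=3: a=3, p=23, q=13

23/13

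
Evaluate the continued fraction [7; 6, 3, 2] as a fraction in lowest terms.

315/44

Using pₖ = aₖpₖ₋₁ + pₖ₋₂ and qₖ = aₖqₖ₋₁ + qₖ₋₂:
  k=0: a=7, p=7, q=1
  k=1: a=6, p=43, q=6
  k=2: a=3, p=136, q=19
  k=3: a=2, p=315, q=44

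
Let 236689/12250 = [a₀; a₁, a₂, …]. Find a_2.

9

236689 = 19·12250 + 3939   →  a_0 = 19
12250 = 3·3939 + 433   →  a_1 = 3
3939 = 9·433 + 42   →  a_2 = 9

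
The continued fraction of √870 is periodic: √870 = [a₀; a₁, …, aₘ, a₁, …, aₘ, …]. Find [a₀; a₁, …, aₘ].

a₀ = ⌊√870⌋ = 29.
With m₀=0, d₀=1 and mₖ₊₁ = dₖaₖ − mₖ, dₖ₊₁ = (n − mₖ₊₁²)/dₖ, aₖ₊₁ = ⌊(a₀+mₖ₊₁)/dₖ₊₁⌋:
  k=1: m=29, d=29, a=2
  k=2: m=29, d=1, a=58
d=1 and a=2a₀=58 at k=2, so the next step gives (m, d) = (29, 29) again — its k=1 value — and the period has length 2.

[29; 2, 58]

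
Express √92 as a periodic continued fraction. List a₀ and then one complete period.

[9; 1, 1, 2, 4, 2, 1, 1, 18]

a₀ = ⌊√92⌋ = 9.
With m₀=0, d₀=1 and mₖ₊₁ = dₖaₖ − mₖ, dₖ₊₁ = (n − mₖ₊₁²)/dₖ, aₖ₊₁ = ⌊(a₀+mₖ₊₁)/dₖ₊₁⌋:
  k=1: m=9, d=11, a=1
  k=2: m=2, d=8, a=1
  k=3: m=6, d=7, a=2
  k=4: m=8, d=4, a=4
  k=5: m=8, d=7, a=2
  k=6: m=6, d=8, a=1
  k=7: m=2, d=11, a=1
  k=8: m=9, d=1, a=18
d=1 and a=2a₀=18 at k=8, so the next step gives (m, d) = (9, 11) again — its k=1 value — and the period has length 8.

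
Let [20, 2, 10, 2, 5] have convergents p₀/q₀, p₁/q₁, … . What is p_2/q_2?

430/21

Using pₖ = aₖpₖ₋₁ + pₖ₋₂, qₖ = aₖqₖ₋₁ + qₖ₋₂ (with p₋₁=1, p₋₂=0, q₋₁=0, q₋₂=1):
  k=0: a=20, p=20, q=1
  k=1: a=2, p=41, q=2
  k=2: a=10, p=430, q=21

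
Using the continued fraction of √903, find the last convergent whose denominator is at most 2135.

√903 = [30; 20, 60, …] (period length 2).
Convergents:
  p_0/q_0 = 30/1
  p_1/q_1 = 601/20
  p_2/q_2 = 36090/1201
  p_3/q_3 = 722401/24040
q_2 = 1201 ≤ 2135 < 24040 = q_3, so the answer is 36090/1201.

36090/1201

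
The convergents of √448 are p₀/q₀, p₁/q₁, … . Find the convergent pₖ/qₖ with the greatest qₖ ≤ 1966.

√448 = [21; 6, 42, …] (period length 2).
Convergents:
  p_0/q_0 = 21/1
  p_1/q_1 = 127/6
  p_2/q_2 = 5355/253
  p_3/q_3 = 32257/1524
  p_4/q_4 = 1360149/64261
q_3 = 1524 ≤ 1966 < 64261 = q_4, so the answer is 32257/1524.

32257/1524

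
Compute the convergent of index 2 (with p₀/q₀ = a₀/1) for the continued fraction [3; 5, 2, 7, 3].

35/11

Using pₖ = aₖpₖ₋₁ + pₖ₋₂, qₖ = aₖqₖ₋₁ + qₖ₋₂ (with p₋₁=1, p₋₂=0, q₋₁=0, q₋₂=1):
  k=0: a=3, p=3, q=1
  k=1: a=5, p=16, q=5
  k=2: a=2, p=35, q=11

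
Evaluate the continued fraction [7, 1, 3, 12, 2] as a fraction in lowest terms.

Using pₖ = aₖpₖ₋₁ + pₖ₋₂ and qₖ = aₖqₖ₋₁ + qₖ₋₂:
  k=0: a=7, p=7, q=1
  k=1: a=1, p=8, q=1
  k=2: a=3, p=31, q=4
  k=3: a=12, p=380, q=49
  k=4: a=2, p=791, q=102

791/102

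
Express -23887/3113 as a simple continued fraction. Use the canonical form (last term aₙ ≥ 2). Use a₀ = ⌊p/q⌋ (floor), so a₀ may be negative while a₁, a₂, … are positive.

-23887 = -8*3113 + 1017
3113 = 3*1017 + 62
1017 = 16*62 + 25
62 = 2*25 + 12
25 = 2*12 + 1
12 = 12*1 + 0  (stop)
So -23887/3113 = [-8; 3, 16, 2, 2, 12].

[-8; 3, 16, 2, 2, 12]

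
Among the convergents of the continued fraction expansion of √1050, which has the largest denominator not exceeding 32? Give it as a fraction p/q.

162/5

√1050 = [32; 2, 2, 10, 2, 2, 64, …] (period length 6).
Convergents:
  p_0/q_0 = 32/1
  p_1/q_1 = 65/2
  p_2/q_2 = 162/5
  p_3/q_3 = 1685/52
q_2 = 5 ≤ 32 < 52 = q_3, so the answer is 162/5.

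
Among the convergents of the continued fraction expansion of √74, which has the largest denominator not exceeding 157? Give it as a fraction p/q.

757/88

√74 = [8; 1, 1, 1, 1, 16, …] (period length 5).
Convergents:
  p_0/q_0 = 8/1
  p_1/q_1 = 9/1
  p_2/q_2 = 17/2
  p_3/q_3 = 26/3
  p_4/q_4 = 43/5
  p_5/q_5 = 714/83
  p_6/q_6 = 757/88
  p_7/q_7 = 1471/171
q_6 = 88 ≤ 157 < 171 = q_7, so the answer is 757/88.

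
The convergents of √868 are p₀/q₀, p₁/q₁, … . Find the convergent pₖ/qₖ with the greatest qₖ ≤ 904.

15055/511

√868 = [29; 2, 6, 19, 2, 19, 6, 2, 58, …] (period length 8).
Convergents:
  p_0/q_0 = 29/1
  p_1/q_1 = 59/2
  p_2/q_2 = 383/13
  p_3/q_3 = 7336/249
  p_4/q_4 = 15055/511
  p_5/q_5 = 293381/9958
q_4 = 511 ≤ 904 < 9958 = q_5, so the answer is 15055/511.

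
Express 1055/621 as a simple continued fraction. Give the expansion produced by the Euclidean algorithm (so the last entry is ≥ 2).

[1; 1, 2, 3, 8, 1, 1, 3]

1055 = 1*621 + 434
621 = 1*434 + 187
434 = 2*187 + 60
187 = 3*60 + 7
60 = 8*7 + 4
7 = 1*4 + 3
4 = 1*3 + 1
3 = 3*1 + 0  (stop)
So 1055/621 = [1; 1, 2, 3, 8, 1, 1, 3].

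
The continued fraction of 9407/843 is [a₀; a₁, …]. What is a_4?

9407 = 11·843 + 134   →  a_0 = 11
843 = 6·134 + 39   →  a_1 = 6
134 = 3·39 + 17   →  a_2 = 3
39 = 2·17 + 5   →  a_3 = 2
17 = 3·5 + 2   →  a_4 = 3

3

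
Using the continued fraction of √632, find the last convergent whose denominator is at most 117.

√632 = [25; 7, 6, 7, 50, …] (period length 4).
Convergents:
  p_0/q_0 = 25/1
  p_1/q_1 = 176/7
  p_2/q_2 = 1081/43
  p_3/q_3 = 7743/308
q_2 = 43 ≤ 117 < 308 = q_3, so the answer is 1081/43.

1081/43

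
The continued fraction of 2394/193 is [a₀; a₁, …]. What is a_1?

2394 = 12·193 + 78   →  a_0 = 12
193 = 2·78 + 37   →  a_1 = 2

2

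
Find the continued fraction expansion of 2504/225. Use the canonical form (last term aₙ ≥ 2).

[11; 7, 1, 3, 7]

2504 = 11·225 + 29
225 = 7·29 + 22
29 = 1·22 + 7
22 = 3·7 + 1
7 = 7·1 + 0  (stop)
So 2504/225 = [11; 7, 1, 3, 7].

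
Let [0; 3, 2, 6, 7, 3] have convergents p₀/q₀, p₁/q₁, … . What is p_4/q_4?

Using pₖ = aₖpₖ₋₁ + pₖ₋₂, qₖ = aₖqₖ₋₁ + qₖ₋₂ (with p₋₁=1, p₋₂=0, q₋₁=0, q₋₂=1):
  k=0: a=0, p=0, q=1
  k=1: a=3, p=1, q=3
  k=2: a=2, p=2, q=7
  k=3: a=6, p=13, q=45
  k=4: a=7, p=93, q=322

93/322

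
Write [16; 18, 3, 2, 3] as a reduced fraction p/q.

7048/439

Using pₖ = aₖpₖ₋₁ + pₖ₋₂ and qₖ = aₖqₖ₋₁ + qₖ₋₂:
  k=0: a=16, p=16, q=1
  k=1: a=18, p=289, q=18
  k=2: a=3, p=883, q=55
  k=3: a=2, p=2055, q=128
  k=4: a=3, p=7048, q=439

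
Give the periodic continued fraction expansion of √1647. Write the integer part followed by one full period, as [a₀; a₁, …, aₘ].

a₀ = ⌊√1647⌋ = 40.
With m₀=0, d₀=1 and mₖ₊₁ = dₖaₖ − mₖ, dₖ₊₁ = (n − mₖ₊₁²)/dₖ, aₖ₊₁ = ⌊(a₀+mₖ₊₁)/dₖ₊₁⌋:
  k=1: m=40, d=47, a=1
  k=2: m=7, d=34, a=1
  k=3: m=27, d=27, a=2
  k=4: m=27, d=34, a=1
  k=5: m=7, d=47, a=1
  k=6: m=40, d=1, a=80
d=1 and a=2a₀=80 at k=6, so the next step gives (m, d) = (40, 47) again — its k=1 value — and the period has length 6.

[40; 1, 1, 2, 1, 1, 80]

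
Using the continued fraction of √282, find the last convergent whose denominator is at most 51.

487/29

√282 = [16; 1, 3, 1, 4, 1, 3, 1, 32, …] (period length 8).
Convergents:
  p_0/q_0 = 16/1
  p_1/q_1 = 17/1
  p_2/q_2 = 67/4
  p_3/q_3 = 84/5
  p_4/q_4 = 403/24
  p_5/q_5 = 487/29
  p_6/q_6 = 1864/111
q_5 = 29 ≤ 51 < 111 = q_6, so the answer is 487/29.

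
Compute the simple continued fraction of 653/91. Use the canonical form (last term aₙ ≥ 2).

653 = 7·91 + 16
91 = 5·16 + 11
16 = 1·11 + 5
11 = 2·5 + 1
5 = 5·1 + 0  (stop)
So 653/91 = [7; 5, 1, 2, 5].

[7; 5, 1, 2, 5]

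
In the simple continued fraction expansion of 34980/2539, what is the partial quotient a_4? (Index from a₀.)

17

34980 = 13·2539 + 1973   →  a_0 = 13
2539 = 1·1973 + 566   →  a_1 = 1
1973 = 3·566 + 275   →  a_2 = 3
566 = 2·275 + 16   →  a_3 = 2
275 = 17·16 + 3   →  a_4 = 17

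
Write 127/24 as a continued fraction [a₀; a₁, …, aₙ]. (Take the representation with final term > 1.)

127 = 5×24 + 7
24 = 3×7 + 3
7 = 2×3 + 1
3 = 3×1 + 0  (stop)
So 127/24 = [5; 3, 2, 3].

[5; 3, 2, 3]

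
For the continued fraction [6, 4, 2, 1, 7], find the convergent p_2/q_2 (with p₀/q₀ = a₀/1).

56/9

Using pₖ = aₖpₖ₋₁ + pₖ₋₂, qₖ = aₖqₖ₋₁ + qₖ₋₂ (with p₋₁=1, p₋₂=0, q₋₁=0, q₋₂=1):
  k=0: a=6, p=6, q=1
  k=1: a=4, p=25, q=4
  k=2: a=2, p=56, q=9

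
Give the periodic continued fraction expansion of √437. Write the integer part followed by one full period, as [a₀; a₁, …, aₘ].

[20; 1, 9, 2, 9, 1, 40]

a₀ = ⌊√437⌋ = 20.
With m₀=0, d₀=1 and mₖ₊₁ = dₖaₖ − mₖ, dₖ₊₁ = (n − mₖ₊₁²)/dₖ, aₖ₊₁ = ⌊(a₀+mₖ₊₁)/dₖ₊₁⌋:
  k=1: m=20, d=37, a=1
  k=2: m=17, d=4, a=9
  k=3: m=19, d=19, a=2
  k=4: m=19, d=4, a=9
  k=5: m=17, d=37, a=1
  k=6: m=20, d=1, a=40
d=1 and a=2a₀=40 at k=6, so the next step gives (m, d) = (20, 37) again — its k=1 value — and the period has length 6.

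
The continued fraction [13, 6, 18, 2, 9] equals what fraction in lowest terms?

Fold from the inside: start with 9/1.
  2 + 1/9 = 19/9
  18 + 9/19 = 351/19
  6 + 19/351 = 2125/351
  13 + 351/2125 = 27976/2125

27976/2125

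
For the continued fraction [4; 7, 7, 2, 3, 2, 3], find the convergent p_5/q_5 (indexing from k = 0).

3515/849

Using pₖ = aₖpₖ₋₁ + pₖ₋₂, qₖ = aₖqₖ₋₁ + qₖ₋₂ (with p₋₁=1, p₋₂=0, q₋₁=0, q₋₂=1):
  k=0: a=4, p=4, q=1
  k=1: a=7, p=29, q=7
  k=2: a=7, p=207, q=50
  k=3: a=2, p=443, q=107
  k=4: a=3, p=1536, q=371
  k=5: a=2, p=3515, q=849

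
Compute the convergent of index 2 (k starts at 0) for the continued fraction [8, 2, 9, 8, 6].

161/19

Using pₖ = aₖpₖ₋₁ + pₖ₋₂, qₖ = aₖqₖ₋₁ + qₖ₋₂ (with p₋₁=1, p₋₂=0, q₋₁=0, q₋₂=1):
  k=0: a=8, p=8, q=1
  k=1: a=2, p=17, q=2
  k=2: a=9, p=161, q=19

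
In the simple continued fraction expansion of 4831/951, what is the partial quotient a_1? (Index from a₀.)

12

4831 = 5·951 + 76   →  a_0 = 5
951 = 12·76 + 39   →  a_1 = 12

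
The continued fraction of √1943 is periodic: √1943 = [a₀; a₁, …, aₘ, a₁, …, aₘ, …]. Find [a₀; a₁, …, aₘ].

a₀ = ⌊√1943⌋ = 44.

[44; 12, 1, 1, 2, 1, 1, 12, 88]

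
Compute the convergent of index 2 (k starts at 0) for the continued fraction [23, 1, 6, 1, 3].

Using pₖ = aₖpₖ₋₁ + pₖ₋₂, qₖ = aₖqₖ₋₁ + qₖ₋₂ (with p₋₁=1, p₋₂=0, q₋₁=0, q₋₂=1):
  k=0: a=23, p=23, q=1
  k=1: a=1, p=24, q=1
  k=2: a=6, p=167, q=7

167/7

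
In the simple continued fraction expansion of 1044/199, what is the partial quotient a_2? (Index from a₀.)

16

1044 = 5·199 + 49   →  a_0 = 5
199 = 4·49 + 3   →  a_1 = 4
49 = 16·3 + 1   →  a_2 = 16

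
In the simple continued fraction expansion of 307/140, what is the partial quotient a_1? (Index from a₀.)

307 = 2·140 + 27   →  a_0 = 2
140 = 5·27 + 5   →  a_1 = 5

5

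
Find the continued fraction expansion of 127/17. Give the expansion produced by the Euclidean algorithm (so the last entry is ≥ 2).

127 = 7×17 + 8
17 = 2×8 + 1
8 = 8×1 + 0  (stop)
So 127/17 = [7; 2, 8].

[7; 2, 8]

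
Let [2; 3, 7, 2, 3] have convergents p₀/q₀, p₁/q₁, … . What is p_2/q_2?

Using pₖ = aₖpₖ₋₁ + pₖ₋₂, qₖ = aₖqₖ₋₁ + qₖ₋₂ (with p₋₁=1, p₋₂=0, q₋₁=0, q₋₂=1):
  k=0: a=2, p=2, q=1
  k=1: a=3, p=7, q=3
  k=2: a=7, p=51, q=22

51/22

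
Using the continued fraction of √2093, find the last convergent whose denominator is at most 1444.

50187/1097

√2093 = [45; 1, 2, 1, 90, …] (period length 4).
Convergents:
  p_0/q_0 = 45/1
  p_1/q_1 = 46/1
  p_2/q_2 = 137/3
  p_3/q_3 = 183/4
  p_4/q_4 = 16607/363
  p_5/q_5 = 16790/367
  p_6/q_6 = 50187/1097
  p_7/q_7 = 66977/1464
q_6 = 1097 ≤ 1444 < 1464 = q_7, so the answer is 50187/1097.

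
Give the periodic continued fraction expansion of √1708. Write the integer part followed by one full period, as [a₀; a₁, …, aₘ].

a₀ = ⌊√1708⌋ = 41.

[41; 3, 20, 3, 82]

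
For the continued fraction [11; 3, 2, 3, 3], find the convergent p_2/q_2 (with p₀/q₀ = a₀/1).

Using pₖ = aₖpₖ₋₁ + pₖ₋₂, qₖ = aₖqₖ₋₁ + qₖ₋₂ (with p₋₁=1, p₋₂=0, q₋₁=0, q₋₂=1):
  k=0: a=11, p=11, q=1
  k=1: a=3, p=34, q=3
  k=2: a=2, p=79, q=7

79/7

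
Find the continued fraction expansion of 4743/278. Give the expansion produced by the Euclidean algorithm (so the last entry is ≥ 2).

[17; 16, 2, 1, 5]

4743 = 17·278 + 17
278 = 16·17 + 6
17 = 2·6 + 5
6 = 1·5 + 1
5 = 5·1 + 0  (stop)
So 4743/278 = [17; 16, 2, 1, 5].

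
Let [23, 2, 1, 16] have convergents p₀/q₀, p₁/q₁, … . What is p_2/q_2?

70/3

Using pₖ = aₖpₖ₋₁ + pₖ₋₂, qₖ = aₖqₖ₋₁ + qₖ₋₂ (with p₋₁=1, p₋₂=0, q₋₁=0, q₋₂=1):
  k=0: a=23, p=23, q=1
  k=1: a=2, p=47, q=2
  k=2: a=1, p=70, q=3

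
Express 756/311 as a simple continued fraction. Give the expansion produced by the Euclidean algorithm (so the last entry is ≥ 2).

756 = 2·311 + 134
311 = 2·134 + 43
134 = 3·43 + 5
43 = 8·5 + 3
5 = 1·3 + 2
3 = 1·2 + 1
2 = 2·1 + 0  (stop)
So 756/311 = [2; 2, 3, 8, 1, 1, 2].

[2; 2, 3, 8, 1, 1, 2]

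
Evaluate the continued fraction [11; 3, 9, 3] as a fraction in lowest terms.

985/87

Fold from the inside: start with 3/1.
  9 + 1/3 = 28/3
  3 + 3/28 = 87/28
  11 + 28/87 = 985/87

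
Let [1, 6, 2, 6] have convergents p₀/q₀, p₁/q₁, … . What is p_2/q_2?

Using pₖ = aₖpₖ₋₁ + pₖ₋₂, qₖ = aₖqₖ₋₁ + qₖ₋₂ (with p₋₁=1, p₋₂=0, q₋₁=0, q₋₂=1):
  k=0: a=1, p=1, q=1
  k=1: a=6, p=7, q=6
  k=2: a=2, p=15, q=13

15/13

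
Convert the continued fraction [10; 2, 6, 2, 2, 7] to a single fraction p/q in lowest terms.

Using pₖ = aₖpₖ₋₁ + pₖ₋₂ and qₖ = aₖqₖ₋₁ + qₖ₋₂:
  k=0: a=10, p=10, q=1
  k=1: a=2, p=21, q=2
  k=2: a=6, p=136, q=13
  k=3: a=2, p=293, q=28
  k=4: a=2, p=722, q=69
  k=5: a=7, p=5347, q=511

5347/511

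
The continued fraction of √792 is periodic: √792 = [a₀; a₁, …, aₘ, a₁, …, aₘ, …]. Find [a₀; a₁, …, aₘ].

[28; 7, 56]

a₀ = ⌊√792⌋ = 28.
With m₀=0, d₀=1 and mₖ₊₁ = dₖaₖ − mₖ, dₖ₊₁ = (n − mₖ₊₁²)/dₖ, aₖ₊₁ = ⌊(a₀+mₖ₊₁)/dₖ₊₁⌋:
  k=1: m=28, d=8, a=7
  k=2: m=28, d=1, a=56
d=1 and a=2a₀=56 at k=2, so the next step gives (m, d) = (28, 8) again — its k=1 value — and the period has length 2.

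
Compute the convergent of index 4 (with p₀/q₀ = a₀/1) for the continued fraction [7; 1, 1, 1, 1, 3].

38/5

Using pₖ = aₖpₖ₋₁ + pₖ₋₂, qₖ = aₖqₖ₋₁ + qₖ₋₂ (with p₋₁=1, p₋₂=0, q₋₁=0, q₋₂=1):
  k=0: a=7, p=7, q=1
  k=1: a=1, p=8, q=1
  k=2: a=1, p=15, q=2
  k=3: a=1, p=23, q=3
  k=4: a=1, p=38, q=5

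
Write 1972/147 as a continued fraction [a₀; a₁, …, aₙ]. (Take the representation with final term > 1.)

1972 = 13·147 + 61
147 = 2·61 + 25
61 = 2·25 + 11
25 = 2·11 + 3
11 = 3·3 + 2
3 = 1·2 + 1
2 = 2·1 + 0  (stop)
So 1972/147 = [13; 2, 2, 2, 3, 1, 2].

[13; 2, 2, 2, 3, 1, 2]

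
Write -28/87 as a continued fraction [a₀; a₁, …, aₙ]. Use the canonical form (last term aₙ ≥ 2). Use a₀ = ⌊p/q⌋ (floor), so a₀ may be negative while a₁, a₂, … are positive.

-28 = -1·87 + 59
87 = 1·59 + 28
59 = 2·28 + 3
28 = 9·3 + 1
3 = 3·1 + 0  (stop)
So -28/87 = [-1; 1, 2, 9, 3].

[-1; 1, 2, 9, 3]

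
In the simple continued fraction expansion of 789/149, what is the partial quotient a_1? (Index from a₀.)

789 = 5·149 + 44   →  a_0 = 5
149 = 3·44 + 17   →  a_1 = 3

3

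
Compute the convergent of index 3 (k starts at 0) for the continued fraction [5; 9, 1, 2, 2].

Using pₖ = aₖpₖ₋₁ + pₖ₋₂, qₖ = aₖqₖ₋₁ + qₖ₋₂ (with p₋₁=1, p₋₂=0, q₋₁=0, q₋₂=1):
  k=0: a=5, p=5, q=1
  k=1: a=9, p=46, q=9
  k=2: a=1, p=51, q=10
  k=3: a=2, p=148, q=29

148/29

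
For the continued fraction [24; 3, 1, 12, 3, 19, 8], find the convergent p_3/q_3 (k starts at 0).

1237/51

Using pₖ = aₖpₖ₋₁ + pₖ₋₂, qₖ = aₖqₖ₋₁ + qₖ₋₂ (with p₋₁=1, p₋₂=0, q₋₁=0, q₋₂=1):
  k=0: a=24, p=24, q=1
  k=1: a=3, p=73, q=3
  k=2: a=1, p=97, q=4
  k=3: a=12, p=1237, q=51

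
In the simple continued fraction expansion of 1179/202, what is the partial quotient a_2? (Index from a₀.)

5

1179 = 5·202 + 169   →  a_0 = 5
202 = 1·169 + 33   →  a_1 = 1
169 = 5·33 + 4   →  a_2 = 5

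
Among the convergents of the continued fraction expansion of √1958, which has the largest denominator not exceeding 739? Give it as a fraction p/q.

15620/353

√1958 = [44; 4, 88, …] (period length 2).
Convergents:
  p_0/q_0 = 44/1
  p_1/q_1 = 177/4
  p_2/q_2 = 15620/353
  p_3/q_3 = 62657/1416
q_2 = 353 ≤ 739 < 1416 = q_3, so the answer is 15620/353.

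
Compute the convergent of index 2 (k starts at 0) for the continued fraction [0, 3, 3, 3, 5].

3/10

Using pₖ = aₖpₖ₋₁ + pₖ₋₂, qₖ = aₖqₖ₋₁ + qₖ₋₂ (with p₋₁=1, p₋₂=0, q₋₁=0, q₋₂=1):
  k=0: a=0, p=0, q=1
  k=1: a=3, p=1, q=3
  k=2: a=3, p=3, q=10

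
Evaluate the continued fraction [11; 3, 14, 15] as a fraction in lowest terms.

7339/648

Fold from the inside: start with 15/1.
  14 + 1/15 = 211/15
  3 + 15/211 = 648/211
  11 + 211/648 = 7339/648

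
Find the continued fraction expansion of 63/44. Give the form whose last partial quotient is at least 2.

63 = 1*44 + 19
44 = 2*19 + 6
19 = 3*6 + 1
6 = 6*1 + 0  (stop)
So 63/44 = [1; 2, 3, 6].

[1; 2, 3, 6]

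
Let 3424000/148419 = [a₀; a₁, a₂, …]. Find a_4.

2

3424000 = 23·148419 + 10363   →  a_0 = 23
148419 = 14·10363 + 3337   →  a_1 = 14
10363 = 3·3337 + 352   →  a_2 = 3
3337 = 9·352 + 169   →  a_3 = 9
352 = 2·169 + 14   →  a_4 = 2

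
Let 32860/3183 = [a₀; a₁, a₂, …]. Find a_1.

32860 = 10·3183 + 1030   →  a_0 = 10
3183 = 3·1030 + 93   →  a_1 = 3

3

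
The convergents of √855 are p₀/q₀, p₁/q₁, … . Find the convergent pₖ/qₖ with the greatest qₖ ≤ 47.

√855 = [29; 4, 6, 4, 58, …] (period length 4).
Convergents:
  p_0/q_0 = 29/1
  p_1/q_1 = 117/4
  p_2/q_2 = 731/25
  p_3/q_3 = 3041/104
q_2 = 25 ≤ 47 < 104 = q_3, so the answer is 731/25.

731/25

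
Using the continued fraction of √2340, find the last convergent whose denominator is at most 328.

√2340 = [48; 2, 1, 2, 10, 2, 1, 2, 96, …] (period length 8).
Convergents:
  p_0/q_0 = 48/1
  p_1/q_1 = 97/2
  p_2/q_2 = 145/3
  p_3/q_3 = 387/8
  p_4/q_4 = 4015/83
  p_5/q_5 = 8417/174
  p_6/q_6 = 12432/257
  p_7/q_7 = 33281/688
q_6 = 257 ≤ 328 < 688 = q_7, so the answer is 12432/257.

12432/257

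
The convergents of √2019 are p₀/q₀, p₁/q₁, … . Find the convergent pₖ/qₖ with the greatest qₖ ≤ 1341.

√2019 = [44; 1, 13, 1, 88, …] (period length 4).
Convergents:
  p_0/q_0 = 44/1
  p_1/q_1 = 45/1
  p_2/q_2 = 629/14
  p_3/q_3 = 674/15
  p_4/q_4 = 59941/1334
  p_5/q_5 = 60615/1349
q_4 = 1334 ≤ 1341 < 1349 = q_5, so the answer is 59941/1334.

59941/1334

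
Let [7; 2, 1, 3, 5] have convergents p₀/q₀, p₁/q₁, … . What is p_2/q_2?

Using pₖ = aₖpₖ₋₁ + pₖ₋₂, qₖ = aₖqₖ₋₁ + qₖ₋₂ (with p₋₁=1, p₋₂=0, q₋₁=0, q₋₂=1):
  k=0: a=7, p=7, q=1
  k=1: a=2, p=15, q=2
  k=2: a=1, p=22, q=3

22/3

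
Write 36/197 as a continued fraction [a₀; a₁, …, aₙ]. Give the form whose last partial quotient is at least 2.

36 = 0*197 + 36
197 = 5*36 + 17
36 = 2*17 + 2
17 = 8*2 + 1
2 = 2*1 + 0  (stop)
So 36/197 = [0; 5, 2, 8, 2].

[0; 5, 2, 8, 2]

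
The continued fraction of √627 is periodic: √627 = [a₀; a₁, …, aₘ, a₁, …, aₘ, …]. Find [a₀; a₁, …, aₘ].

[25; 25, 50]

a₀ = ⌊√627⌋ = 25.
With m₀=0, d₀=1 and mₖ₊₁ = dₖaₖ − mₖ, dₖ₊₁ = (n − mₖ₊₁²)/dₖ, aₖ₊₁ = ⌊(a₀+mₖ₊₁)/dₖ₊₁⌋:
  k=1: m=25, d=2, a=25
  k=2: m=25, d=1, a=50
d=1 and a=2a₀=50 at k=2, so the next step gives (m, d) = (25, 2) again — its k=1 value — and the period has length 2.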